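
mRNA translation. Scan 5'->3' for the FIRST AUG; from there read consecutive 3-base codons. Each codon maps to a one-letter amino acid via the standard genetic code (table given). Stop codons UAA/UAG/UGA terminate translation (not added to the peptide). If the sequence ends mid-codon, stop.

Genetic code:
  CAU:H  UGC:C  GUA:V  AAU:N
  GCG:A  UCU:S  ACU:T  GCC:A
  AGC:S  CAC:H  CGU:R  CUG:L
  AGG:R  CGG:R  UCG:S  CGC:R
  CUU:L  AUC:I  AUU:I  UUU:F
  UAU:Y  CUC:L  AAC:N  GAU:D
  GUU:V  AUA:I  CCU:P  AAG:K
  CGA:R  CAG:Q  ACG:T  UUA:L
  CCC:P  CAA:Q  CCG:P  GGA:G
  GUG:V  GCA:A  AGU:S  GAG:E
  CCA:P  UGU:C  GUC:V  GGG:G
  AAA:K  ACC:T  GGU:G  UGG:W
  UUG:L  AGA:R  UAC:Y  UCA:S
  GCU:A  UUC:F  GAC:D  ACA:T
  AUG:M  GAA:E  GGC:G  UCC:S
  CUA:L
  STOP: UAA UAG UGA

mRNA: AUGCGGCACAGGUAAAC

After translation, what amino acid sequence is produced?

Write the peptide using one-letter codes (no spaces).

Answer: MRHR

Derivation:
start AUG at pos 0
pos 0: AUG -> M; peptide=M
pos 3: CGG -> R; peptide=MR
pos 6: CAC -> H; peptide=MRH
pos 9: AGG -> R; peptide=MRHR
pos 12: UAA -> STOP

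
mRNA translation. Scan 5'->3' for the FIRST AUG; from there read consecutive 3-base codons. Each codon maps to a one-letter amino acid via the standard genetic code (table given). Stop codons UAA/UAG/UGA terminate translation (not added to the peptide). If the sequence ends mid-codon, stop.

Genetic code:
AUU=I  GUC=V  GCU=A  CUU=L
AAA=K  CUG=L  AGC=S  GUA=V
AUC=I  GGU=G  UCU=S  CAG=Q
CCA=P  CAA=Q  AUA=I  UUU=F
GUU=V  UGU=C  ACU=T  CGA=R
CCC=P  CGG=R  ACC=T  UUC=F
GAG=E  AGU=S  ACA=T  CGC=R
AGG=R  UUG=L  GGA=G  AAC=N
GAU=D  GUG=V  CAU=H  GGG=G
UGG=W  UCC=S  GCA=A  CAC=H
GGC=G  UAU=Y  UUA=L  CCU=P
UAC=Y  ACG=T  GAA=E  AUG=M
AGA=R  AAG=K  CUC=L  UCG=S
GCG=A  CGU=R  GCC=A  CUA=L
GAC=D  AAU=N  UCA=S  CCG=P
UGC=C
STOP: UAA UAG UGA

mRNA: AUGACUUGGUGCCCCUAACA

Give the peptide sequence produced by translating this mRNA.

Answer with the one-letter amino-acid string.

start AUG at pos 0
pos 0: AUG -> M; peptide=M
pos 3: ACU -> T; peptide=MT
pos 6: UGG -> W; peptide=MTW
pos 9: UGC -> C; peptide=MTWC
pos 12: CCC -> P; peptide=MTWCP
pos 15: UAA -> STOP

Answer: MTWCP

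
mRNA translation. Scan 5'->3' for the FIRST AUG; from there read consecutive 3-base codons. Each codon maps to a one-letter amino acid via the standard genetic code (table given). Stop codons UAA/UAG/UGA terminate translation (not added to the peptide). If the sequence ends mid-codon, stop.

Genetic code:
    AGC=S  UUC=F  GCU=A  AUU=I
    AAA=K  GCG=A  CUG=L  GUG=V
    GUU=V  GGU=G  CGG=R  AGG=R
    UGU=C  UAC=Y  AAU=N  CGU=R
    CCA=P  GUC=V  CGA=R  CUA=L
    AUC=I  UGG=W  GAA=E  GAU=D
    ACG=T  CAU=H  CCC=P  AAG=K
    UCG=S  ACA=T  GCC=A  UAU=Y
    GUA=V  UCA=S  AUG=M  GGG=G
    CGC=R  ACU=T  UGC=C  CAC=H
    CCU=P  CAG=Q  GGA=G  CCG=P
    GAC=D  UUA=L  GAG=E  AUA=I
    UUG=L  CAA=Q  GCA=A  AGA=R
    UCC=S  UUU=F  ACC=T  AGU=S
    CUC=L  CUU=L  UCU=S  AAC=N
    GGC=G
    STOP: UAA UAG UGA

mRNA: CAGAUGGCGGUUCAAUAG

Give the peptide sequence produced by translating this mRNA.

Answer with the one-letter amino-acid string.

Answer: MAVQ

Derivation:
start AUG at pos 3
pos 3: AUG -> M; peptide=M
pos 6: GCG -> A; peptide=MA
pos 9: GUU -> V; peptide=MAV
pos 12: CAA -> Q; peptide=MAVQ
pos 15: UAG -> STOP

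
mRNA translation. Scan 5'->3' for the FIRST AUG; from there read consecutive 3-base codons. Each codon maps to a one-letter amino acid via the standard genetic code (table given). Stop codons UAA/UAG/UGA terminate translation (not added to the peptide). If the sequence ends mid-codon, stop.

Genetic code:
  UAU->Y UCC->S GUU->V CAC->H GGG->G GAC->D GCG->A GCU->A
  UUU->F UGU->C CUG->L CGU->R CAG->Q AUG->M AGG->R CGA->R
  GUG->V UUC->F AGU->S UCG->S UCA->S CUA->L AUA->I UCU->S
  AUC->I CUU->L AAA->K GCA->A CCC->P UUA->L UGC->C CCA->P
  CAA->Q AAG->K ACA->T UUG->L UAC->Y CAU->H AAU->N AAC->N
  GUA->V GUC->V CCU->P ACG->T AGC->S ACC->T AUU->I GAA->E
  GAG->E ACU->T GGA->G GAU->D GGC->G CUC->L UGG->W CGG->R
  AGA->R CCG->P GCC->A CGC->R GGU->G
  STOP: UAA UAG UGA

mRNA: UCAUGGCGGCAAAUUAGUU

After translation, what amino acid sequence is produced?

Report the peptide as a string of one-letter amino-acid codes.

start AUG at pos 2
pos 2: AUG -> M; peptide=M
pos 5: GCG -> A; peptide=MA
pos 8: GCA -> A; peptide=MAA
pos 11: AAU -> N; peptide=MAAN
pos 14: UAG -> STOP

Answer: MAAN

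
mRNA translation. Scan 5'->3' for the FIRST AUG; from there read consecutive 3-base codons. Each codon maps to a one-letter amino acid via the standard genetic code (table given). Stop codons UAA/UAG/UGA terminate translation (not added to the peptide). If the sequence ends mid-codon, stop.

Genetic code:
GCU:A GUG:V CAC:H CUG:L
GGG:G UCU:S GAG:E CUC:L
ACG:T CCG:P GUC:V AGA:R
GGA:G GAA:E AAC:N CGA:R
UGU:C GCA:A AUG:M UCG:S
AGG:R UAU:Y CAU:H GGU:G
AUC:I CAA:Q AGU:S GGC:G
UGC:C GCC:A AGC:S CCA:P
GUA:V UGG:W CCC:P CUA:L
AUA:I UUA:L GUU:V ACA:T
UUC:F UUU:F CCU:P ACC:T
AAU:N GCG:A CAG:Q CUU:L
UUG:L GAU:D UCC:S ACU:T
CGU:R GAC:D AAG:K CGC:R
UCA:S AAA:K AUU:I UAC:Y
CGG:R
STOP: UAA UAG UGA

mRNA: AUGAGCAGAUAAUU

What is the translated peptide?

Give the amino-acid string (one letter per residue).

start AUG at pos 0
pos 0: AUG -> M; peptide=M
pos 3: AGC -> S; peptide=MS
pos 6: AGA -> R; peptide=MSR
pos 9: UAA -> STOP

Answer: MSR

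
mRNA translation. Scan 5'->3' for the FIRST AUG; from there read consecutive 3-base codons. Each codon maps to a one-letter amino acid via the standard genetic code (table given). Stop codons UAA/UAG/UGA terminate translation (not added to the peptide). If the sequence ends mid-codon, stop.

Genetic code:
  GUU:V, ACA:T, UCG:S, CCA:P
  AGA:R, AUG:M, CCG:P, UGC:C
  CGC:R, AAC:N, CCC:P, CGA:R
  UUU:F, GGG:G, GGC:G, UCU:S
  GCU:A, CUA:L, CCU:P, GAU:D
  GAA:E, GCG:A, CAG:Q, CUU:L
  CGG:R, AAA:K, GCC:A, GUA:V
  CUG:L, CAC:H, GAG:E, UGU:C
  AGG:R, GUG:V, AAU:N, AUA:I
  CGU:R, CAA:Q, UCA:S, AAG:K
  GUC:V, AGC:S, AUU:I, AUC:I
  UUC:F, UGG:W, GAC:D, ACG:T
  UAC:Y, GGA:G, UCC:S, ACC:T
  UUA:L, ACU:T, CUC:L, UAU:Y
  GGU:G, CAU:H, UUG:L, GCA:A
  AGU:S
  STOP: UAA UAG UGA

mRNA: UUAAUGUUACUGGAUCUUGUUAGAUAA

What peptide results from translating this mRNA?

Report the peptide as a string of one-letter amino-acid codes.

start AUG at pos 3
pos 3: AUG -> M; peptide=M
pos 6: UUA -> L; peptide=ML
pos 9: CUG -> L; peptide=MLL
pos 12: GAU -> D; peptide=MLLD
pos 15: CUU -> L; peptide=MLLDL
pos 18: GUU -> V; peptide=MLLDLV
pos 21: AGA -> R; peptide=MLLDLVR
pos 24: UAA -> STOP

Answer: MLLDLVR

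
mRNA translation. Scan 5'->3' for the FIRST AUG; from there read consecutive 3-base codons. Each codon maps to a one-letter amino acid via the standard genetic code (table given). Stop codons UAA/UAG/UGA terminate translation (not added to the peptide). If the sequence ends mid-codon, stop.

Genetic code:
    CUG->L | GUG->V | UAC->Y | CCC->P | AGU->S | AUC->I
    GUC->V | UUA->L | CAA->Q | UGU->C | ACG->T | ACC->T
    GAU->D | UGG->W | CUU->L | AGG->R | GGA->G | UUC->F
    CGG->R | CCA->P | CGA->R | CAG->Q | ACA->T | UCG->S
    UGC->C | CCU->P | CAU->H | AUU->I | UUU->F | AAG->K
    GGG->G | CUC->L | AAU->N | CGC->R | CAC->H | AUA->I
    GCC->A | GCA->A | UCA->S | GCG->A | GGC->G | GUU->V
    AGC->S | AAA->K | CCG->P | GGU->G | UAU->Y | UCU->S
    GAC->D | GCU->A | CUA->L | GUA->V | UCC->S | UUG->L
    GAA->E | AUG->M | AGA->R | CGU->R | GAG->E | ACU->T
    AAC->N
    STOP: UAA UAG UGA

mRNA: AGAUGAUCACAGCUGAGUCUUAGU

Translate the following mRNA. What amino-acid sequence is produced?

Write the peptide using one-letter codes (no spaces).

start AUG at pos 2
pos 2: AUG -> M; peptide=M
pos 5: AUC -> I; peptide=MI
pos 8: ACA -> T; peptide=MIT
pos 11: GCU -> A; peptide=MITA
pos 14: GAG -> E; peptide=MITAE
pos 17: UCU -> S; peptide=MITAES
pos 20: UAG -> STOP

Answer: MITAES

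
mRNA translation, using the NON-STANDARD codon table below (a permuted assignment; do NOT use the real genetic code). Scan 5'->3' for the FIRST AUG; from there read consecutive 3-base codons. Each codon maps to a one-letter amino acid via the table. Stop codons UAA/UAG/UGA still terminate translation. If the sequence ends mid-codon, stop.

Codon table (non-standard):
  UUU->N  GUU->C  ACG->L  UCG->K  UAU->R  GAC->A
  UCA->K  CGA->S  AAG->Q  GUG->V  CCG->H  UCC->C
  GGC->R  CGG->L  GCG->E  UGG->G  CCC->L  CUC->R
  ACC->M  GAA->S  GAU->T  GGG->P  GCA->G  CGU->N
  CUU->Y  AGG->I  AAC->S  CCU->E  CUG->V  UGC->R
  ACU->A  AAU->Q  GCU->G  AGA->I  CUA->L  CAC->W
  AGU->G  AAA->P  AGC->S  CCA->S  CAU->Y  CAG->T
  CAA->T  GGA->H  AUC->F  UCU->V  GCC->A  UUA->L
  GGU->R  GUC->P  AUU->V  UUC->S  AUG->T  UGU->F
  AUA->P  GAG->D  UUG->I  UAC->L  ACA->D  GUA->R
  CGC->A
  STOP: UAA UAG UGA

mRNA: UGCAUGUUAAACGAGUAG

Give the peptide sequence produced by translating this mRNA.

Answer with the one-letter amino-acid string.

start AUG at pos 3
pos 3: AUG -> T; peptide=T
pos 6: UUA -> L; peptide=TL
pos 9: AAC -> S; peptide=TLS
pos 12: GAG -> D; peptide=TLSD
pos 15: UAG -> STOP

Answer: TLSD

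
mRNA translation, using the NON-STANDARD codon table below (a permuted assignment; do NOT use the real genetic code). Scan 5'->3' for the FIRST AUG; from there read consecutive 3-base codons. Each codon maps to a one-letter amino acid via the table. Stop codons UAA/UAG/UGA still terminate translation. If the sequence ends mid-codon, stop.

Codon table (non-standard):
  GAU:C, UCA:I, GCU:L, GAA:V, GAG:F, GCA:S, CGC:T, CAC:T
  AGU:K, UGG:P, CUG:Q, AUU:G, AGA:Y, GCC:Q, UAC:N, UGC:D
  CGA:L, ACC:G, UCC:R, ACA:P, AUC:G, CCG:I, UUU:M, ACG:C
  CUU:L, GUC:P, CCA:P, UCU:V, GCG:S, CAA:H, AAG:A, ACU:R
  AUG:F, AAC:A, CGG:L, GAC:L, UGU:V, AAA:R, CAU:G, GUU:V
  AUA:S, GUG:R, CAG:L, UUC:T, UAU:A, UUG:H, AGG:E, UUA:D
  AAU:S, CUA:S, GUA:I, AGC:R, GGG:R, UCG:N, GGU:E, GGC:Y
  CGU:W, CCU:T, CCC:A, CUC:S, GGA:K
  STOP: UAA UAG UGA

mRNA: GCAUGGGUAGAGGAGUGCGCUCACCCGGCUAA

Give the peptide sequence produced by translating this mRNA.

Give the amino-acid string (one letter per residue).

start AUG at pos 2
pos 2: AUG -> F; peptide=F
pos 5: GGU -> E; peptide=FE
pos 8: AGA -> Y; peptide=FEY
pos 11: GGA -> K; peptide=FEYK
pos 14: GUG -> R; peptide=FEYKR
pos 17: CGC -> T; peptide=FEYKRT
pos 20: UCA -> I; peptide=FEYKRTI
pos 23: CCC -> A; peptide=FEYKRTIA
pos 26: GGC -> Y; peptide=FEYKRTIAY
pos 29: UAA -> STOP

Answer: FEYKRTIAY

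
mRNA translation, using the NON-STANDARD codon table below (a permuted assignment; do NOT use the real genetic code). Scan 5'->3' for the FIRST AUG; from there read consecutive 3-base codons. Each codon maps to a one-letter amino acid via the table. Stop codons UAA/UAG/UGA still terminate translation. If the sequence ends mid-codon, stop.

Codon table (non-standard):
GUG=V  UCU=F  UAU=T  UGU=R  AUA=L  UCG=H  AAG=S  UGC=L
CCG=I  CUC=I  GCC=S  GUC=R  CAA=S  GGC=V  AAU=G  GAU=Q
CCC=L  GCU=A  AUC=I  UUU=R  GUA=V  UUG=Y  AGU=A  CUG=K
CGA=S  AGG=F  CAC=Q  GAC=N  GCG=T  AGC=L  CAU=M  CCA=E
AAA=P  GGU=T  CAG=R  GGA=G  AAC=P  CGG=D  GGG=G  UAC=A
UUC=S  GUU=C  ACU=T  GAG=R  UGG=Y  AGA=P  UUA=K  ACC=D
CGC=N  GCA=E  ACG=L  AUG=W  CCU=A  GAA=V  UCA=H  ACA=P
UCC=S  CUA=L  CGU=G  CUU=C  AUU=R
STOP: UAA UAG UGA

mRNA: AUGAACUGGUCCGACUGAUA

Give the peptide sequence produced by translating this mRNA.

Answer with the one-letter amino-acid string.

Answer: WPYSN

Derivation:
start AUG at pos 0
pos 0: AUG -> W; peptide=W
pos 3: AAC -> P; peptide=WP
pos 6: UGG -> Y; peptide=WPY
pos 9: UCC -> S; peptide=WPYS
pos 12: GAC -> N; peptide=WPYSN
pos 15: UGA -> STOP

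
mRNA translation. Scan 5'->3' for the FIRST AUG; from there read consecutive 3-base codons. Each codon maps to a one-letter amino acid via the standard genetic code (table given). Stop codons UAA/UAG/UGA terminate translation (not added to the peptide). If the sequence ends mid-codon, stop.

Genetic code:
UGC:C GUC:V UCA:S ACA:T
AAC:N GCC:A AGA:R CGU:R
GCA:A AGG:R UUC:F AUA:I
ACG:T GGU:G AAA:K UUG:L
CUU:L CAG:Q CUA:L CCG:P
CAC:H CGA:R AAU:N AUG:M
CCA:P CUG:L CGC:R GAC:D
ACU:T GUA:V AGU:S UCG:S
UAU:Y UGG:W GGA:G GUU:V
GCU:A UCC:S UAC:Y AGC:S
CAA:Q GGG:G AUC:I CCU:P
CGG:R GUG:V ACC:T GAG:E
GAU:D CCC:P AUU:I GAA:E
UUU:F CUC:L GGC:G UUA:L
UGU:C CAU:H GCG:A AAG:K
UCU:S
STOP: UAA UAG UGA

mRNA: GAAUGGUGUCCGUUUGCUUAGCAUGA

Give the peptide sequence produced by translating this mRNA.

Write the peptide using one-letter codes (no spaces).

start AUG at pos 2
pos 2: AUG -> M; peptide=M
pos 5: GUG -> V; peptide=MV
pos 8: UCC -> S; peptide=MVS
pos 11: GUU -> V; peptide=MVSV
pos 14: UGC -> C; peptide=MVSVC
pos 17: UUA -> L; peptide=MVSVCL
pos 20: GCA -> A; peptide=MVSVCLA
pos 23: UGA -> STOP

Answer: MVSVCLA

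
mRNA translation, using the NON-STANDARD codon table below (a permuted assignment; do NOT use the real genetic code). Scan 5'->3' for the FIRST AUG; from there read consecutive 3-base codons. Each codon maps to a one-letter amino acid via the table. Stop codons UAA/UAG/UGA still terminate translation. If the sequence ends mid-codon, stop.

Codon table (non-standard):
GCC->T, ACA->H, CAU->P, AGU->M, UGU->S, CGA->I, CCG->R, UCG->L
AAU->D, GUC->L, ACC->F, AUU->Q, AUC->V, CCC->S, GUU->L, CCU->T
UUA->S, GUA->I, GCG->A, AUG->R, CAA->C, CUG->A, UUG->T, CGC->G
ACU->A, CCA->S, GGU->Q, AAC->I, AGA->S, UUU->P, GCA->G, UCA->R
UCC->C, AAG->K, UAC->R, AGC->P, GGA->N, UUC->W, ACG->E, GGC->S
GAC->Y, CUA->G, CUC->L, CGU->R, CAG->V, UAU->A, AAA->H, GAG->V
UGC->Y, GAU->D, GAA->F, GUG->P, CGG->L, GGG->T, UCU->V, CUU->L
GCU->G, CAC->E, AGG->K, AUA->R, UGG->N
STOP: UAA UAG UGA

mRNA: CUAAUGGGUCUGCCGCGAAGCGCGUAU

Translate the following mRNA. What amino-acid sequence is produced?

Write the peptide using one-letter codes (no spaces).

start AUG at pos 3
pos 3: AUG -> R; peptide=R
pos 6: GGU -> Q; peptide=RQ
pos 9: CUG -> A; peptide=RQA
pos 12: CCG -> R; peptide=RQAR
pos 15: CGA -> I; peptide=RQARI
pos 18: AGC -> P; peptide=RQARIP
pos 21: GCG -> A; peptide=RQARIPA
pos 24: UAU -> A; peptide=RQARIPAA
pos 27: only 0 nt remain (<3), stop (end of mRNA)

Answer: RQARIPAA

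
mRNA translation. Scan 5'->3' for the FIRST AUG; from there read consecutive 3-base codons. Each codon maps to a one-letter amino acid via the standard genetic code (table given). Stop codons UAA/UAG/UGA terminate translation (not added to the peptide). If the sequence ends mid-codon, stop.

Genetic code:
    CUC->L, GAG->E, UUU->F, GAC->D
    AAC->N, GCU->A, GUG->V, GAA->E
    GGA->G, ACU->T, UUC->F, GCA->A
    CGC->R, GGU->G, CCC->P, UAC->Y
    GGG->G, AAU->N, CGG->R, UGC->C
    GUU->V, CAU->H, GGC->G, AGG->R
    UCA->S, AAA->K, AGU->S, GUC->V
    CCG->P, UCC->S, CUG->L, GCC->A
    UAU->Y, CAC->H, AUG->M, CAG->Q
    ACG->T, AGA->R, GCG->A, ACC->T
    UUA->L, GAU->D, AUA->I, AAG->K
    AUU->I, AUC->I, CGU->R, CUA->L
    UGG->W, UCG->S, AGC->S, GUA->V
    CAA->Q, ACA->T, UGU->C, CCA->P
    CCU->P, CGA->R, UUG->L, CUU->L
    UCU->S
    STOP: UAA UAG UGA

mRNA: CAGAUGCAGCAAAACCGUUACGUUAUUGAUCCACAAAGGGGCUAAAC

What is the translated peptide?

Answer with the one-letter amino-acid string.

Answer: MQQNRYVIDPQRG

Derivation:
start AUG at pos 3
pos 3: AUG -> M; peptide=M
pos 6: CAG -> Q; peptide=MQ
pos 9: CAA -> Q; peptide=MQQ
pos 12: AAC -> N; peptide=MQQN
pos 15: CGU -> R; peptide=MQQNR
pos 18: UAC -> Y; peptide=MQQNRY
pos 21: GUU -> V; peptide=MQQNRYV
pos 24: AUU -> I; peptide=MQQNRYVI
pos 27: GAU -> D; peptide=MQQNRYVID
pos 30: CCA -> P; peptide=MQQNRYVIDP
pos 33: CAA -> Q; peptide=MQQNRYVIDPQ
pos 36: AGG -> R; peptide=MQQNRYVIDPQR
pos 39: GGC -> G; peptide=MQQNRYVIDPQRG
pos 42: UAA -> STOP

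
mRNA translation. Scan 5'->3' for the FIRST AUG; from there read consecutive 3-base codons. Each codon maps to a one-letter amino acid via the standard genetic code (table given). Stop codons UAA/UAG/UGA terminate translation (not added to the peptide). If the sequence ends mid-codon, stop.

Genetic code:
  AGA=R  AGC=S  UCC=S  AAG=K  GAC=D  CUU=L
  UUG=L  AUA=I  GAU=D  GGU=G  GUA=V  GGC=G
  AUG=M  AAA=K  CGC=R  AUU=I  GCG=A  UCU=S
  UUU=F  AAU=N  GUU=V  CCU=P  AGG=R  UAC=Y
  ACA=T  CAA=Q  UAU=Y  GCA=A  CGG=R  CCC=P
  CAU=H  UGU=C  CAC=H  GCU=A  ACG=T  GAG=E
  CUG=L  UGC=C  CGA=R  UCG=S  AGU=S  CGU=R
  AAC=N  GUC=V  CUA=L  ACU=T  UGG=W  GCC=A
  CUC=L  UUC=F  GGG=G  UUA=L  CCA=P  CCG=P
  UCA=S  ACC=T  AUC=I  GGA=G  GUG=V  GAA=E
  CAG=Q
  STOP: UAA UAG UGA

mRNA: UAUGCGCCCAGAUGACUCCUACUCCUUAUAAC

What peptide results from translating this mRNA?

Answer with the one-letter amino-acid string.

start AUG at pos 1
pos 1: AUG -> M; peptide=M
pos 4: CGC -> R; peptide=MR
pos 7: CCA -> P; peptide=MRP
pos 10: GAU -> D; peptide=MRPD
pos 13: GAC -> D; peptide=MRPDD
pos 16: UCC -> S; peptide=MRPDDS
pos 19: UAC -> Y; peptide=MRPDDSY
pos 22: UCC -> S; peptide=MRPDDSYS
pos 25: UUA -> L; peptide=MRPDDSYSL
pos 28: UAA -> STOP

Answer: MRPDDSYSL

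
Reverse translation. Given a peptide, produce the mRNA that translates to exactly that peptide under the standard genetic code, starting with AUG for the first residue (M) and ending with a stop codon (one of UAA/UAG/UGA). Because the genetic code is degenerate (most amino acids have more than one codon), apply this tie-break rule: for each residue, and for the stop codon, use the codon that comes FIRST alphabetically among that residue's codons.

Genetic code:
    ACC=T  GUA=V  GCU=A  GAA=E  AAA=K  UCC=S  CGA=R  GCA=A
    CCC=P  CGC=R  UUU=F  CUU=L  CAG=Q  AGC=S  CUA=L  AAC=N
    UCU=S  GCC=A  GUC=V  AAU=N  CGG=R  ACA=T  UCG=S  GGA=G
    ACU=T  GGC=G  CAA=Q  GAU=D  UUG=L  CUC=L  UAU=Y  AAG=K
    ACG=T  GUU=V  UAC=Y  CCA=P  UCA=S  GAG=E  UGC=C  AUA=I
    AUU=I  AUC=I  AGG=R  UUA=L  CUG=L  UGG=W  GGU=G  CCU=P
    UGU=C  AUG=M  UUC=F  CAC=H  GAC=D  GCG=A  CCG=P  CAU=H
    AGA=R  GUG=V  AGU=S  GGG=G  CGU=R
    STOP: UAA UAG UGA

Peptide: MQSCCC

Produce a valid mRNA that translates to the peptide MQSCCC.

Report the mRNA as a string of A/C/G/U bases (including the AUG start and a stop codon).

residue 1: M -> AUG (start codon)
residue 2: Q codons sorted = CAA,CAG -> pick first = CAA
residue 3: S codons sorted = AGC,AGU,UCA,UCC,UCG,UCU -> pick first = AGC
residue 4: C codons sorted = UGC,UGU -> pick first = UGC
residue 5: C codons sorted = UGC,UGU -> pick first = UGC
residue 6: C codons sorted = UGC,UGU -> pick first = UGC
terminator: stop codons sorted = UAA,UAG,UGA -> pick first = UAA

Answer: mRNA: AUGCAAAGCUGCUGCUGCUAA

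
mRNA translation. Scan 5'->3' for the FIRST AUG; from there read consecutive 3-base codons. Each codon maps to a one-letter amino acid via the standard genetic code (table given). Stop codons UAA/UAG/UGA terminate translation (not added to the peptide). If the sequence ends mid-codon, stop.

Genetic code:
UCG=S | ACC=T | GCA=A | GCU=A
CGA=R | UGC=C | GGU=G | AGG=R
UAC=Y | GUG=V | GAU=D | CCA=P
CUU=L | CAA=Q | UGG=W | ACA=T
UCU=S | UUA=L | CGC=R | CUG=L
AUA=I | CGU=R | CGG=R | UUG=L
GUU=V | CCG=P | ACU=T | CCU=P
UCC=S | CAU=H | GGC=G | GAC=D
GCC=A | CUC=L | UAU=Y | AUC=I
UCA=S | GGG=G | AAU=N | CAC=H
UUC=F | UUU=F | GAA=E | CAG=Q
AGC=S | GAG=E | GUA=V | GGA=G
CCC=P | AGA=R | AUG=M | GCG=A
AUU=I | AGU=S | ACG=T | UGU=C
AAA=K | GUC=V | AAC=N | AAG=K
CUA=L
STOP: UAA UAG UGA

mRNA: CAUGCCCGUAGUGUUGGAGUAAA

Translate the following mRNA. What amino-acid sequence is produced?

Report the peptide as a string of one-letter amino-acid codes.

Answer: MPVVLE

Derivation:
start AUG at pos 1
pos 1: AUG -> M; peptide=M
pos 4: CCC -> P; peptide=MP
pos 7: GUA -> V; peptide=MPV
pos 10: GUG -> V; peptide=MPVV
pos 13: UUG -> L; peptide=MPVVL
pos 16: GAG -> E; peptide=MPVVLE
pos 19: UAA -> STOP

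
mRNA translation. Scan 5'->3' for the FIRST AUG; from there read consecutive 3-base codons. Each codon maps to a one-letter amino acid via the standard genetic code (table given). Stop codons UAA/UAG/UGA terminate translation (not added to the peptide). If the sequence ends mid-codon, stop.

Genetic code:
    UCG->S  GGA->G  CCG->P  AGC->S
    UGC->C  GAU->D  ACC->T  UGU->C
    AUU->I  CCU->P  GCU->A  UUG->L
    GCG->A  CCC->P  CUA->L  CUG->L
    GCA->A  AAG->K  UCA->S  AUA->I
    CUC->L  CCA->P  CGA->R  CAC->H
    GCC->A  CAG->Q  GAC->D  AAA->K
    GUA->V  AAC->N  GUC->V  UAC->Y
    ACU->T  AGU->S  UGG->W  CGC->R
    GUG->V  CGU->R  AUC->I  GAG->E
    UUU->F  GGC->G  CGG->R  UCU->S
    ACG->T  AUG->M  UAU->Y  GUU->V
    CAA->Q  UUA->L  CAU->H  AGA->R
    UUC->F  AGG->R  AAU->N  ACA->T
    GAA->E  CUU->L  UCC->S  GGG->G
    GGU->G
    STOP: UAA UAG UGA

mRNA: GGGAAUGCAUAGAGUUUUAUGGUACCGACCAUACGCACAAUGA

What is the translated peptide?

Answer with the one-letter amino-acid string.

Answer: MHRVLWYRPYAQ

Derivation:
start AUG at pos 4
pos 4: AUG -> M; peptide=M
pos 7: CAU -> H; peptide=MH
pos 10: AGA -> R; peptide=MHR
pos 13: GUU -> V; peptide=MHRV
pos 16: UUA -> L; peptide=MHRVL
pos 19: UGG -> W; peptide=MHRVLW
pos 22: UAC -> Y; peptide=MHRVLWY
pos 25: CGA -> R; peptide=MHRVLWYR
pos 28: CCA -> P; peptide=MHRVLWYRP
pos 31: UAC -> Y; peptide=MHRVLWYRPY
pos 34: GCA -> A; peptide=MHRVLWYRPYA
pos 37: CAA -> Q; peptide=MHRVLWYRPYAQ
pos 40: UGA -> STOP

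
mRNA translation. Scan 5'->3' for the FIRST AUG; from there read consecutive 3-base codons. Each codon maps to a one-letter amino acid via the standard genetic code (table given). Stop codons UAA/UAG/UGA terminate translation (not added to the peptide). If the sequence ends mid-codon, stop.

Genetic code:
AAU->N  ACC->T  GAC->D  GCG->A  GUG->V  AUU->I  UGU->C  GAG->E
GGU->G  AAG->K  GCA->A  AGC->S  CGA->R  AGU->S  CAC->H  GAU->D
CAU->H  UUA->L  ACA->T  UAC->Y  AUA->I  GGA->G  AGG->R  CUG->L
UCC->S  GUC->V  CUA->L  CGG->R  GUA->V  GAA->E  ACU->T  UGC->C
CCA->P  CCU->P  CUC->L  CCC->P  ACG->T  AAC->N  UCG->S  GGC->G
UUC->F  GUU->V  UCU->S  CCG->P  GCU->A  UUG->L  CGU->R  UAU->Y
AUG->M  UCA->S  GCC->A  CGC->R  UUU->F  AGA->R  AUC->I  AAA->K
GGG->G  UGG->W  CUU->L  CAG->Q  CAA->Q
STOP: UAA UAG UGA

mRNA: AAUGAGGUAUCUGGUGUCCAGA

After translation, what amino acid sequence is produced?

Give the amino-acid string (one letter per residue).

Answer: MRYLVSR

Derivation:
start AUG at pos 1
pos 1: AUG -> M; peptide=M
pos 4: AGG -> R; peptide=MR
pos 7: UAU -> Y; peptide=MRY
pos 10: CUG -> L; peptide=MRYL
pos 13: GUG -> V; peptide=MRYLV
pos 16: UCC -> S; peptide=MRYLVS
pos 19: AGA -> R; peptide=MRYLVSR
pos 22: only 0 nt remain (<3), stop (end of mRNA)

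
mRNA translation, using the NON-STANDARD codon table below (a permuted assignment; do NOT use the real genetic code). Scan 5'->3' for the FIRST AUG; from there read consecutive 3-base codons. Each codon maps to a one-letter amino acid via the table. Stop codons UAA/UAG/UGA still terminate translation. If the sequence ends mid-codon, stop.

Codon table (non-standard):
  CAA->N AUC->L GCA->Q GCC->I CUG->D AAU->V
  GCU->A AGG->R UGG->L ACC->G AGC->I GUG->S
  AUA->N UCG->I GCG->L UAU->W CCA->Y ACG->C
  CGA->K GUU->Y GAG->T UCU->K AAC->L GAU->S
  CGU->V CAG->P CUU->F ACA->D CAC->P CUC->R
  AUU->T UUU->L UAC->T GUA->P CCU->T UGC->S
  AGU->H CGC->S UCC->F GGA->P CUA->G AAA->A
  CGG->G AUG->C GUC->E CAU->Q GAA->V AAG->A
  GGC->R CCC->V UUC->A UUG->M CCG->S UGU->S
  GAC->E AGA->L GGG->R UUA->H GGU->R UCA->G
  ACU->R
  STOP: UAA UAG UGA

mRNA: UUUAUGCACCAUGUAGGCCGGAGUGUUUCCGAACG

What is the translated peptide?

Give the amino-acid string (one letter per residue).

start AUG at pos 3
pos 3: AUG -> C; peptide=C
pos 6: CAC -> P; peptide=CP
pos 9: CAU -> Q; peptide=CPQ
pos 12: GUA -> P; peptide=CPQP
pos 15: GGC -> R; peptide=CPQPR
pos 18: CGG -> G; peptide=CPQPRG
pos 21: AGU -> H; peptide=CPQPRGH
pos 24: GUU -> Y; peptide=CPQPRGHY
pos 27: UCC -> F; peptide=CPQPRGHYF
pos 30: GAA -> V; peptide=CPQPRGHYFV
pos 33: only 2 nt remain (<3), stop (end of mRNA)

Answer: CPQPRGHYFV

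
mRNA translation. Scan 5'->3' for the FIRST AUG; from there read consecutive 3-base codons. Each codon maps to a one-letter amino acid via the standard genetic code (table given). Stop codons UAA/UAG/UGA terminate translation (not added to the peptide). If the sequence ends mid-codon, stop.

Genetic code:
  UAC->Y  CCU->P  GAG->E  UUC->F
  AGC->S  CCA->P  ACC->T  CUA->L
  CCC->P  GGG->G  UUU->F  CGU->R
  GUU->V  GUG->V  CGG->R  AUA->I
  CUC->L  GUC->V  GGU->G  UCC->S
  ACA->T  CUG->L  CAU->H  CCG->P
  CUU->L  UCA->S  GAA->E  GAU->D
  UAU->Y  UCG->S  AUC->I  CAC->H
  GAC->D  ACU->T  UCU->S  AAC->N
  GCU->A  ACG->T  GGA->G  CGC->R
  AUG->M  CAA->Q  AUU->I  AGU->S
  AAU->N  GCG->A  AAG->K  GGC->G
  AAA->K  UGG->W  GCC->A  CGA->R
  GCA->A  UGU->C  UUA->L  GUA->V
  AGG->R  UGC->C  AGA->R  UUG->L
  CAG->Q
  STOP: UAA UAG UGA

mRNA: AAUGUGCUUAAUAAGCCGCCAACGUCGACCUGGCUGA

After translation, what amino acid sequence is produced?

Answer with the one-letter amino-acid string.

start AUG at pos 1
pos 1: AUG -> M; peptide=M
pos 4: UGC -> C; peptide=MC
pos 7: UUA -> L; peptide=MCL
pos 10: AUA -> I; peptide=MCLI
pos 13: AGC -> S; peptide=MCLIS
pos 16: CGC -> R; peptide=MCLISR
pos 19: CAA -> Q; peptide=MCLISRQ
pos 22: CGU -> R; peptide=MCLISRQR
pos 25: CGA -> R; peptide=MCLISRQRR
pos 28: CCU -> P; peptide=MCLISRQRRP
pos 31: GGC -> G; peptide=MCLISRQRRPG
pos 34: UGA -> STOP

Answer: MCLISRQRRPG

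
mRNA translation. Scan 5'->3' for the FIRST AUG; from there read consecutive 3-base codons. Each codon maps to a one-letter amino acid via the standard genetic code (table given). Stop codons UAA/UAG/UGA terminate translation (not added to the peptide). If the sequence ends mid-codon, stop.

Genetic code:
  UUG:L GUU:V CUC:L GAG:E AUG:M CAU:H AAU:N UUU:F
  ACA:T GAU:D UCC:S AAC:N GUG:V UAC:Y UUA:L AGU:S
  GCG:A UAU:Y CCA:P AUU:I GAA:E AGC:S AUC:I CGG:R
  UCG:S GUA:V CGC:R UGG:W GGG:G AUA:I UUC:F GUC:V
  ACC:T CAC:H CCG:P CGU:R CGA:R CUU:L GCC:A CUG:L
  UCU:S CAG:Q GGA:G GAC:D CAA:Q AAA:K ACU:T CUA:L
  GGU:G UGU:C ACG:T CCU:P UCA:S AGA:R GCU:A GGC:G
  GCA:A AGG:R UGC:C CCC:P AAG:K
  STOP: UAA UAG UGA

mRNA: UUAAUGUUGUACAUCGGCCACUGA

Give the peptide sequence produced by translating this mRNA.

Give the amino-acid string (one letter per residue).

Answer: MLYIGH

Derivation:
start AUG at pos 3
pos 3: AUG -> M; peptide=M
pos 6: UUG -> L; peptide=ML
pos 9: UAC -> Y; peptide=MLY
pos 12: AUC -> I; peptide=MLYI
pos 15: GGC -> G; peptide=MLYIG
pos 18: CAC -> H; peptide=MLYIGH
pos 21: UGA -> STOP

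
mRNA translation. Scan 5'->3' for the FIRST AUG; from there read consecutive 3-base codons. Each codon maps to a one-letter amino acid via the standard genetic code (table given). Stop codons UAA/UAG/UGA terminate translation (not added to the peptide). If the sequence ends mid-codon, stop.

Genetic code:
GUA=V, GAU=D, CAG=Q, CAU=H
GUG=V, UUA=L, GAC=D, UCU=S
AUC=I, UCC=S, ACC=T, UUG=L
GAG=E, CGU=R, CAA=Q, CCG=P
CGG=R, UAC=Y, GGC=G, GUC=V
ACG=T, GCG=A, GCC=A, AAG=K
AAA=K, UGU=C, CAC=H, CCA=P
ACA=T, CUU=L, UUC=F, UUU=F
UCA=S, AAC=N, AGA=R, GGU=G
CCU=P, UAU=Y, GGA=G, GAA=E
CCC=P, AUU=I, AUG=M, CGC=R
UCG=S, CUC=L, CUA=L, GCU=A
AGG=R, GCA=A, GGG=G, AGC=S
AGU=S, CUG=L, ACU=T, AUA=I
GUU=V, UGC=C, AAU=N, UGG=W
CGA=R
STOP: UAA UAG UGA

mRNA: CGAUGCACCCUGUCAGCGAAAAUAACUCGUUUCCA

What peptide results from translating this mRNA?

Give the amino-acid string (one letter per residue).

Answer: MHPVSENNSFP

Derivation:
start AUG at pos 2
pos 2: AUG -> M; peptide=M
pos 5: CAC -> H; peptide=MH
pos 8: CCU -> P; peptide=MHP
pos 11: GUC -> V; peptide=MHPV
pos 14: AGC -> S; peptide=MHPVS
pos 17: GAA -> E; peptide=MHPVSE
pos 20: AAU -> N; peptide=MHPVSEN
pos 23: AAC -> N; peptide=MHPVSENN
pos 26: UCG -> S; peptide=MHPVSENNS
pos 29: UUU -> F; peptide=MHPVSENNSF
pos 32: CCA -> P; peptide=MHPVSENNSFP
pos 35: only 0 nt remain (<3), stop (end of mRNA)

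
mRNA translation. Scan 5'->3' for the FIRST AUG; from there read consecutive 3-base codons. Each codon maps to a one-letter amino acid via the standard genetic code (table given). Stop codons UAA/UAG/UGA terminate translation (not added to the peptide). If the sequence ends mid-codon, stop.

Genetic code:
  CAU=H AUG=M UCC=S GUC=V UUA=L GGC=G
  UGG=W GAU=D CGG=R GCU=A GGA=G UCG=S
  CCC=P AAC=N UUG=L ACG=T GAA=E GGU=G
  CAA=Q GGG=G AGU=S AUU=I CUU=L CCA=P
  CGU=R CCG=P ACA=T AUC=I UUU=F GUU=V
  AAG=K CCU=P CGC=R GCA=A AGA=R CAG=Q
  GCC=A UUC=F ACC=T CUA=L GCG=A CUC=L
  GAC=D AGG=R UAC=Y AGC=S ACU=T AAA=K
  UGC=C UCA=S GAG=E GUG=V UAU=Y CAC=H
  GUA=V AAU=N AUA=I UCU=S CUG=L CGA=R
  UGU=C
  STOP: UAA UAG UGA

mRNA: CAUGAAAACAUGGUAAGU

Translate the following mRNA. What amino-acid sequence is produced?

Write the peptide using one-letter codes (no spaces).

Answer: MKTW

Derivation:
start AUG at pos 1
pos 1: AUG -> M; peptide=M
pos 4: AAA -> K; peptide=MK
pos 7: ACA -> T; peptide=MKT
pos 10: UGG -> W; peptide=MKTW
pos 13: UAA -> STOP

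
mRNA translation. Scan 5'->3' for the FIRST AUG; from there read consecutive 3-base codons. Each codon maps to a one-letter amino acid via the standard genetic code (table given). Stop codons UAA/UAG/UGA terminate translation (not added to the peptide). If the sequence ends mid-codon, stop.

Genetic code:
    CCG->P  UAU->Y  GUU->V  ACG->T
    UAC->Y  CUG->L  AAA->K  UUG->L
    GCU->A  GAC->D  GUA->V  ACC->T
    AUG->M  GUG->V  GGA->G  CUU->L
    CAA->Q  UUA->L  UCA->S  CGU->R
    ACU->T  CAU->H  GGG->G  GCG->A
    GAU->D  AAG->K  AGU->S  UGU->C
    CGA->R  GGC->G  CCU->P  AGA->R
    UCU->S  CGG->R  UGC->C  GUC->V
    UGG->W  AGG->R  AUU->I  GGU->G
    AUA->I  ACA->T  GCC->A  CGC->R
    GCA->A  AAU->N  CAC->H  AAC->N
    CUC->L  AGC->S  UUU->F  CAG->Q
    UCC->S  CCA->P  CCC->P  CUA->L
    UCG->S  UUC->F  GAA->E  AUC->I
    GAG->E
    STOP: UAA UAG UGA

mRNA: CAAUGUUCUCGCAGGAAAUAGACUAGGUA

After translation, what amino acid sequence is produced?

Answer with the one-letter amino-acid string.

start AUG at pos 2
pos 2: AUG -> M; peptide=M
pos 5: UUC -> F; peptide=MF
pos 8: UCG -> S; peptide=MFS
pos 11: CAG -> Q; peptide=MFSQ
pos 14: GAA -> E; peptide=MFSQE
pos 17: AUA -> I; peptide=MFSQEI
pos 20: GAC -> D; peptide=MFSQEID
pos 23: UAG -> STOP

Answer: MFSQEID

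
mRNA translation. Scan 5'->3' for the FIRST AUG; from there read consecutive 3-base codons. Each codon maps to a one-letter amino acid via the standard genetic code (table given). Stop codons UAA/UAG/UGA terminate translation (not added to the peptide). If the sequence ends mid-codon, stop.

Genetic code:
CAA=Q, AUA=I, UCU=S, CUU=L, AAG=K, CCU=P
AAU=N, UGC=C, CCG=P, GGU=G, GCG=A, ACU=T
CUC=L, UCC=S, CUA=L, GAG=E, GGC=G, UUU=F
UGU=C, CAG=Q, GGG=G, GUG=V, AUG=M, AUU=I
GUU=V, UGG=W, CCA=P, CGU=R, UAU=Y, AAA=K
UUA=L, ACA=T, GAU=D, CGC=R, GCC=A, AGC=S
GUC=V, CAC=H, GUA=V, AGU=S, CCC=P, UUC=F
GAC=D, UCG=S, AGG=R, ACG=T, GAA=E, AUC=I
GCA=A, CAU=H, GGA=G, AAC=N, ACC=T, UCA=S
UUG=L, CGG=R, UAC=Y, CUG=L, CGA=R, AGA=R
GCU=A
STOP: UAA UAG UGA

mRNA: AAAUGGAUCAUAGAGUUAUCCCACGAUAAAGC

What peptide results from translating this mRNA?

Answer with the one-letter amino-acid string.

start AUG at pos 2
pos 2: AUG -> M; peptide=M
pos 5: GAU -> D; peptide=MD
pos 8: CAU -> H; peptide=MDH
pos 11: AGA -> R; peptide=MDHR
pos 14: GUU -> V; peptide=MDHRV
pos 17: AUC -> I; peptide=MDHRVI
pos 20: CCA -> P; peptide=MDHRVIP
pos 23: CGA -> R; peptide=MDHRVIPR
pos 26: UAA -> STOP

Answer: MDHRVIPR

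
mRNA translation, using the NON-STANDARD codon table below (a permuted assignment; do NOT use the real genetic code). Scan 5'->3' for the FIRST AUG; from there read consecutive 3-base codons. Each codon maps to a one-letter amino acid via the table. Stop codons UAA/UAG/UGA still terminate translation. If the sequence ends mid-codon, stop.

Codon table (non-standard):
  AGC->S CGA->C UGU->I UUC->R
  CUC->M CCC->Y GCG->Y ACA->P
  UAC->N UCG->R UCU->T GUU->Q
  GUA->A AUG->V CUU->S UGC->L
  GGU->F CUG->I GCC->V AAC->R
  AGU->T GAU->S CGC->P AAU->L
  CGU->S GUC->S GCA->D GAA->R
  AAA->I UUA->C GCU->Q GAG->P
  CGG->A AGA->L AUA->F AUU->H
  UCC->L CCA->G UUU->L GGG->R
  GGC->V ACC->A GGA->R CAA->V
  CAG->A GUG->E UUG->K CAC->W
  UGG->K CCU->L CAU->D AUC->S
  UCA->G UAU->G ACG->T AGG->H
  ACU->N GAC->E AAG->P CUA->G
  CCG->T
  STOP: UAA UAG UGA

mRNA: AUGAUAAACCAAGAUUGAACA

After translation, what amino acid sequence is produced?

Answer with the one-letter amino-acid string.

Answer: VFRVS

Derivation:
start AUG at pos 0
pos 0: AUG -> V; peptide=V
pos 3: AUA -> F; peptide=VF
pos 6: AAC -> R; peptide=VFR
pos 9: CAA -> V; peptide=VFRV
pos 12: GAU -> S; peptide=VFRVS
pos 15: UGA -> STOP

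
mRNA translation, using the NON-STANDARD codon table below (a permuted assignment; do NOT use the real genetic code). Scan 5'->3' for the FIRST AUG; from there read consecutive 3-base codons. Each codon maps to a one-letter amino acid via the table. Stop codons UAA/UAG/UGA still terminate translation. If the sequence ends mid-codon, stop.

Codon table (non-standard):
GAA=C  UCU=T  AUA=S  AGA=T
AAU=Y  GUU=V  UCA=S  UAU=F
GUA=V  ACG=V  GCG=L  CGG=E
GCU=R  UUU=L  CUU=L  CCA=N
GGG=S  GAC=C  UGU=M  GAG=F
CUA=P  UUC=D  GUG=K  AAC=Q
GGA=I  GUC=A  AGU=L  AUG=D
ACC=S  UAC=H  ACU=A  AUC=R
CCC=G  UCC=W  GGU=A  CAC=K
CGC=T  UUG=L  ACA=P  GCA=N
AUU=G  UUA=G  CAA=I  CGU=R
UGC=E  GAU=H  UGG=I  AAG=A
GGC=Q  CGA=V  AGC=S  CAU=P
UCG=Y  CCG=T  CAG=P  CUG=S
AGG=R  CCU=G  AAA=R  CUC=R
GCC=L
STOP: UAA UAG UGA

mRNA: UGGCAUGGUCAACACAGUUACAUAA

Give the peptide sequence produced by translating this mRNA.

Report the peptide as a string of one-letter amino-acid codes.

Answer: DAQPVP

Derivation:
start AUG at pos 4
pos 4: AUG -> D; peptide=D
pos 7: GUC -> A; peptide=DA
pos 10: AAC -> Q; peptide=DAQ
pos 13: ACA -> P; peptide=DAQP
pos 16: GUU -> V; peptide=DAQPV
pos 19: ACA -> P; peptide=DAQPVP
pos 22: UAA -> STOP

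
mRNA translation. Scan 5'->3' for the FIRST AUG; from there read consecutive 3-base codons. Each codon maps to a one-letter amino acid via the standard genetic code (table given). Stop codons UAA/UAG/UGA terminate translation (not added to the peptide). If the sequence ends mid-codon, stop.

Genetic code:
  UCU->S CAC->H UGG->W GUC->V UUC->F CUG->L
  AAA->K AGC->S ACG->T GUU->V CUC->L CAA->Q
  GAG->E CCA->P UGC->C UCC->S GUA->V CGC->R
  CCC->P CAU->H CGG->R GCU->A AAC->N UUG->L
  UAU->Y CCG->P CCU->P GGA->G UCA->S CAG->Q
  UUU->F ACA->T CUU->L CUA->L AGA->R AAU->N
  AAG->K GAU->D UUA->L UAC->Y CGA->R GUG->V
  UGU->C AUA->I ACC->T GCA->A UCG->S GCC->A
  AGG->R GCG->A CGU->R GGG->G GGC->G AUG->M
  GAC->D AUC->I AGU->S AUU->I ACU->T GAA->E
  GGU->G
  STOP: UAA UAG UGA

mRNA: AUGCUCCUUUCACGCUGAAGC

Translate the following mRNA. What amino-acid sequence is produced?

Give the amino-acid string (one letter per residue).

Answer: MLLSR

Derivation:
start AUG at pos 0
pos 0: AUG -> M; peptide=M
pos 3: CUC -> L; peptide=ML
pos 6: CUU -> L; peptide=MLL
pos 9: UCA -> S; peptide=MLLS
pos 12: CGC -> R; peptide=MLLSR
pos 15: UGA -> STOP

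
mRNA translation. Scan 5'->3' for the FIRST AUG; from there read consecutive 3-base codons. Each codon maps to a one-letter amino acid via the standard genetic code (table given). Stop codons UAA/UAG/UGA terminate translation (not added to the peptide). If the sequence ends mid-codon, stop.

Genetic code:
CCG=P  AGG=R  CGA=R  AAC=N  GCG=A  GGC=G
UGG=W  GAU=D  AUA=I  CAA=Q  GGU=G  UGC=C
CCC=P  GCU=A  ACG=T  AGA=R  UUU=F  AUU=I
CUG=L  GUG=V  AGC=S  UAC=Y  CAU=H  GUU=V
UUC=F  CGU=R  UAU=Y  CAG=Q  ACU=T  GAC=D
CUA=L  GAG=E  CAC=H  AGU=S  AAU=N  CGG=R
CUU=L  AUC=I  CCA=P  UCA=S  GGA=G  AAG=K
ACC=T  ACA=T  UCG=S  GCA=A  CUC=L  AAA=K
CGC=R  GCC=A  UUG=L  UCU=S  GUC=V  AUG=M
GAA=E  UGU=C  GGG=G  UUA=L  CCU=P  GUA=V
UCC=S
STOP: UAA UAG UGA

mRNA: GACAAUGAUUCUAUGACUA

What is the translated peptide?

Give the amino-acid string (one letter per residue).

Answer: MIL

Derivation:
start AUG at pos 4
pos 4: AUG -> M; peptide=M
pos 7: AUU -> I; peptide=MI
pos 10: CUA -> L; peptide=MIL
pos 13: UGA -> STOP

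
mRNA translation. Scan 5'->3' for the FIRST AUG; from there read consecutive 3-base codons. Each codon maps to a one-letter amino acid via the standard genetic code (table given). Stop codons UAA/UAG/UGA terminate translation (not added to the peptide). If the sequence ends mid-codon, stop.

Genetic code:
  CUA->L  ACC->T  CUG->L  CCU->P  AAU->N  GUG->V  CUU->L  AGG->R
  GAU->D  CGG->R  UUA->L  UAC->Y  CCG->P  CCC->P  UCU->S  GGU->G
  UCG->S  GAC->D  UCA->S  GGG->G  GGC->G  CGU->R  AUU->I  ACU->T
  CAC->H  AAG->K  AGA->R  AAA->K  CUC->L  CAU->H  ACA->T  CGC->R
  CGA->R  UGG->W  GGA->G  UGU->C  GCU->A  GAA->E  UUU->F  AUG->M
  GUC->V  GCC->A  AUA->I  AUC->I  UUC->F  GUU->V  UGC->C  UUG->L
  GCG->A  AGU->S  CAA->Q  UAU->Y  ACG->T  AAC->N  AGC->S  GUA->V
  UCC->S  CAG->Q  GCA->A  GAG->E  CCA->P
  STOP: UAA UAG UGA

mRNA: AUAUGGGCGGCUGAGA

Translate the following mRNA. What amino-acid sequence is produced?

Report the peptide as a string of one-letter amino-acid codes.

start AUG at pos 2
pos 2: AUG -> M; peptide=M
pos 5: GGC -> G; peptide=MG
pos 8: GGC -> G; peptide=MGG
pos 11: UGA -> STOP

Answer: MGG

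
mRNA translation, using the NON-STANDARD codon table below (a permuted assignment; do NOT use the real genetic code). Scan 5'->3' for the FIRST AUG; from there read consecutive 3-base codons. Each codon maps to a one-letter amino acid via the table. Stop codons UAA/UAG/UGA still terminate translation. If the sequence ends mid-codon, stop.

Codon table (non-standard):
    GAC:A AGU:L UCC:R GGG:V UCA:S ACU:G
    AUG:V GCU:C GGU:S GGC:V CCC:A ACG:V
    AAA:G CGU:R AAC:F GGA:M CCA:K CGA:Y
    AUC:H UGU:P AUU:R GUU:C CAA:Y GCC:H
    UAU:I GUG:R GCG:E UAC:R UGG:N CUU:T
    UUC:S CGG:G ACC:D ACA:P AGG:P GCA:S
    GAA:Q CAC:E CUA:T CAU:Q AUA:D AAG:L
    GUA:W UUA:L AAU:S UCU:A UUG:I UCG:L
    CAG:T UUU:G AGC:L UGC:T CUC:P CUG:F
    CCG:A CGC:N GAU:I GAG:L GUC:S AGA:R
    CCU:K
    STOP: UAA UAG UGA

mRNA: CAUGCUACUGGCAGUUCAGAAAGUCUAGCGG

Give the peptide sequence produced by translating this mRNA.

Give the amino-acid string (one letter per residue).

start AUG at pos 1
pos 1: AUG -> V; peptide=V
pos 4: CUA -> T; peptide=VT
pos 7: CUG -> F; peptide=VTF
pos 10: GCA -> S; peptide=VTFS
pos 13: GUU -> C; peptide=VTFSC
pos 16: CAG -> T; peptide=VTFSCT
pos 19: AAA -> G; peptide=VTFSCTG
pos 22: GUC -> S; peptide=VTFSCTGS
pos 25: UAG -> STOP

Answer: VTFSCTGS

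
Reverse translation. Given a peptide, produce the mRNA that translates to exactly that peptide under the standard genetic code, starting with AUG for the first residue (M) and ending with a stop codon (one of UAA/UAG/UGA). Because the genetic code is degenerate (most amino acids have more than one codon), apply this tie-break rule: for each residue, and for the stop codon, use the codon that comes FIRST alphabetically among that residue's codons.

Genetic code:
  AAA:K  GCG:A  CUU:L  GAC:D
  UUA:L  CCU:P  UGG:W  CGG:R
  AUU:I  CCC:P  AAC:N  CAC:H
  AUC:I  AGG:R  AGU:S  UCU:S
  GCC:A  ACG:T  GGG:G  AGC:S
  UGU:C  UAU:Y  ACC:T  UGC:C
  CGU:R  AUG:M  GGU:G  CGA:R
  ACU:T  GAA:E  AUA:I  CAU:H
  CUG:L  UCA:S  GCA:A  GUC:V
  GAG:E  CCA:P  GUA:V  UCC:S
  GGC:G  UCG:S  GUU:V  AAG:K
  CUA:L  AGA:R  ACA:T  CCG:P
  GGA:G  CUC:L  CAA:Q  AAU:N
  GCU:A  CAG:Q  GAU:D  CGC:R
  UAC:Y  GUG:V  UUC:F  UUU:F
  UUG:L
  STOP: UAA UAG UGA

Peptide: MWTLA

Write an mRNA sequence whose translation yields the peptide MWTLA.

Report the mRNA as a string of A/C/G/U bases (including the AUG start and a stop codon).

Answer: mRNA: AUGUGGACACUAGCAUAA

Derivation:
residue 1: M -> AUG (start codon)
residue 2: W -> UGG (only codon)
residue 3: T codons sorted = ACA,ACC,ACG,ACU -> pick first = ACA
residue 4: L codons sorted = CUA,CUC,CUG,CUU,UUA,UUG -> pick first = CUA
residue 5: A codons sorted = GCA,GCC,GCG,GCU -> pick first = GCA
terminator: stop codons sorted = UAA,UAG,UGA -> pick first = UAA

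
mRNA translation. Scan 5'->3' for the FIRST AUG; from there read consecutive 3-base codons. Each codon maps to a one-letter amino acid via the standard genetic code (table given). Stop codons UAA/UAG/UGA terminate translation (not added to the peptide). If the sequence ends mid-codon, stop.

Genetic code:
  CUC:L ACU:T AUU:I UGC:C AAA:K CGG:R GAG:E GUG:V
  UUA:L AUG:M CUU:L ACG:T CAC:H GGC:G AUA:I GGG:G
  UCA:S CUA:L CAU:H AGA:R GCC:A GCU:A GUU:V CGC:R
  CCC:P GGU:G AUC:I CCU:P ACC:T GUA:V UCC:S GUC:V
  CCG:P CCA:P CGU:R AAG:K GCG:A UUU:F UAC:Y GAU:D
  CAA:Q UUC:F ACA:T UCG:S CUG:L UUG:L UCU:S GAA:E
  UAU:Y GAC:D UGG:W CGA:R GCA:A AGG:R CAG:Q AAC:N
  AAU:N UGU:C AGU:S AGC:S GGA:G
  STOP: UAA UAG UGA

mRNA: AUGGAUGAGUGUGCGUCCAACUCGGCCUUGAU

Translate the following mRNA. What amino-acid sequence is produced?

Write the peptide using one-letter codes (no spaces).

start AUG at pos 0
pos 0: AUG -> M; peptide=M
pos 3: GAU -> D; peptide=MD
pos 6: GAG -> E; peptide=MDE
pos 9: UGU -> C; peptide=MDEC
pos 12: GCG -> A; peptide=MDECA
pos 15: UCC -> S; peptide=MDECAS
pos 18: AAC -> N; peptide=MDECASN
pos 21: UCG -> S; peptide=MDECASNS
pos 24: GCC -> A; peptide=MDECASNSA
pos 27: UUG -> L; peptide=MDECASNSAL
pos 30: only 2 nt remain (<3), stop (end of mRNA)

Answer: MDECASNSAL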